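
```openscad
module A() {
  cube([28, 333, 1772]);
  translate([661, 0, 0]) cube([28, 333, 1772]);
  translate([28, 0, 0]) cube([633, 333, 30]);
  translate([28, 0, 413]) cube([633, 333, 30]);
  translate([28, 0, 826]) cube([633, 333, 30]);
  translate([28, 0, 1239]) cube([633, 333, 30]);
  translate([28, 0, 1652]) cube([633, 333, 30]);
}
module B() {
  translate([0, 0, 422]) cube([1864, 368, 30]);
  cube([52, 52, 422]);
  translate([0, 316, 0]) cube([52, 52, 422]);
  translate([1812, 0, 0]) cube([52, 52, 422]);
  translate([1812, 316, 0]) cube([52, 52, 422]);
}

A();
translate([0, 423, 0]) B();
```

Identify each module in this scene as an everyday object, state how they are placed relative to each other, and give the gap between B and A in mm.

The bench's nearest face is 90 mm from the bookshelf's +y face.

A is a bookshelf. B is a bench. The bench is on the floor beside the bookshelf on its +y side. The gap between the bench and the bookshelf is 90 mm.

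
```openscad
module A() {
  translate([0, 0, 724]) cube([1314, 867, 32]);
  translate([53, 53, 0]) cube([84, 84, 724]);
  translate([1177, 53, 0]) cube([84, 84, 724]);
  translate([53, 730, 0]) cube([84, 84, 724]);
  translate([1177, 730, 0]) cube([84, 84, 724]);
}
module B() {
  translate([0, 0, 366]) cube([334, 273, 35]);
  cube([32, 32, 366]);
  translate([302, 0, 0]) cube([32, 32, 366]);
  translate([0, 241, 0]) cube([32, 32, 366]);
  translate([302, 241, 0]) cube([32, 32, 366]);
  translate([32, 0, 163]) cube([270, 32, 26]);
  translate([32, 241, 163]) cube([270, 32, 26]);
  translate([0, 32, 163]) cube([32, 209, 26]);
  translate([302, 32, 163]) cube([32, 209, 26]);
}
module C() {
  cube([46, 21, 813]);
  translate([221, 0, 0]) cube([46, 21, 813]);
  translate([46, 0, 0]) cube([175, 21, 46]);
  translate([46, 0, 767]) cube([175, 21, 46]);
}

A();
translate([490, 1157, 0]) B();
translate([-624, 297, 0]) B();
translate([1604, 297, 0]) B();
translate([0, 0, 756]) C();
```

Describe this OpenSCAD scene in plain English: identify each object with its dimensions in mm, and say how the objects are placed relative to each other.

A is a table with a 1314×867 mm rectangular top, 32 mm thick, top surface at z = 756 mm, supported by four 84×84 mm square legs, each inset 53 mm from the nearest pair of top edges, running from the floor.

B is a four-legged stool. The seat is a 334×273×35 mm slab whose top surface is at z = 401 mm; four square legs, each 32×32 mm in cross-section, run from the floor (z = 0) to the underside of the seat, each flush with a corner of the seat. Four stretchers, 32 mm wide and 26 mm tall, connect adjacent legs with their undersides at z = 163 mm, each running between the inner faces of the legs it joins and aligned with the legs' outer faces on the other axis.

C is a rectangular picture frame lying in the x–z plane (depth along y). The opening is 175 mm wide (x) by 721 mm tall (z), surrounded by a border 46 mm wide on all four sides. The frame is 21 mm deep and is made of two full-height vertical stiles with two horizontal rails fitted between them.

Three stools sit around the table at the +y, −x, +x sides. The picture frame is on top of the table.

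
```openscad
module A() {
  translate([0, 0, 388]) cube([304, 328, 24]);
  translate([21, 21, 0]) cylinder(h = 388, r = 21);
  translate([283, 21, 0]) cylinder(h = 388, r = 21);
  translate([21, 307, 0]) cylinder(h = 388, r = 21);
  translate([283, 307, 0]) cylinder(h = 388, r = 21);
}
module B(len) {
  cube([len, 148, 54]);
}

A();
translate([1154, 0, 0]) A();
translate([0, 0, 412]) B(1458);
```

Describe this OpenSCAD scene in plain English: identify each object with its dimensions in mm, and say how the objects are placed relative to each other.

A is a four-legged stool. The seat is a 304×328×24 mm slab whose top surface is at z = 412 mm; four round legs, each 42 mm in diameter, run from the floor (z = 0) to the underside of the seat, each leg's axis is inset half a diameter from the nearest pair of seat edges (so the leg's bounding box is flush with the corner).

B is a rectangular beam 1458 mm long (x), 148 mm deep (y), 54 mm thick (z).

The beam spans the tops of two stools placed 850 mm apart, resting at z = 412 mm.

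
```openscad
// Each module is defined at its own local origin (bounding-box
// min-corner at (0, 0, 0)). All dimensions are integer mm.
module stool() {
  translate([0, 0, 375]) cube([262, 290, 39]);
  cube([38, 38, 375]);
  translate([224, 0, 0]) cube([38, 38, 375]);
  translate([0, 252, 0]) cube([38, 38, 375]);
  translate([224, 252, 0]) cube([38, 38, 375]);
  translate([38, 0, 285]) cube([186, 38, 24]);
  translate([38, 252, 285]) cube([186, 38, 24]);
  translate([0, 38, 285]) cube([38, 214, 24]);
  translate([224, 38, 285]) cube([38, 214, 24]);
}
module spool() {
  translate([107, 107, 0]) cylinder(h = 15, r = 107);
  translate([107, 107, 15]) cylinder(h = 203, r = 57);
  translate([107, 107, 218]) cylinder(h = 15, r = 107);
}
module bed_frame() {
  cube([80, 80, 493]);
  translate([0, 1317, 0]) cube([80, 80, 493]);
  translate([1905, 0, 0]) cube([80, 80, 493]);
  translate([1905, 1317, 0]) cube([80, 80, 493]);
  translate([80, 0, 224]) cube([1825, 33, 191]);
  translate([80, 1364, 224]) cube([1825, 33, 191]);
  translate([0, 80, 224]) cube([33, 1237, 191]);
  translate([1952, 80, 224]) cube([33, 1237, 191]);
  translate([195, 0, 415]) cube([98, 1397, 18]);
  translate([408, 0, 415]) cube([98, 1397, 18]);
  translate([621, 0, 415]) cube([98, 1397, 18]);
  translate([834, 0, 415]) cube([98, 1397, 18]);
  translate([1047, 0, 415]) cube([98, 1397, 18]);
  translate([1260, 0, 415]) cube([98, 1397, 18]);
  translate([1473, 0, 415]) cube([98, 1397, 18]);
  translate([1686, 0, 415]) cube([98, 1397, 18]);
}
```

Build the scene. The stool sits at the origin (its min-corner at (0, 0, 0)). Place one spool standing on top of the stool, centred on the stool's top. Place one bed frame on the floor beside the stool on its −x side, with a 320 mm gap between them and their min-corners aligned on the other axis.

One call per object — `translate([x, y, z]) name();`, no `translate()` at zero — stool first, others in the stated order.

stool();
translate([24, 38, 414]) spool();
translate([-2305, 0, 0]) bed_frame();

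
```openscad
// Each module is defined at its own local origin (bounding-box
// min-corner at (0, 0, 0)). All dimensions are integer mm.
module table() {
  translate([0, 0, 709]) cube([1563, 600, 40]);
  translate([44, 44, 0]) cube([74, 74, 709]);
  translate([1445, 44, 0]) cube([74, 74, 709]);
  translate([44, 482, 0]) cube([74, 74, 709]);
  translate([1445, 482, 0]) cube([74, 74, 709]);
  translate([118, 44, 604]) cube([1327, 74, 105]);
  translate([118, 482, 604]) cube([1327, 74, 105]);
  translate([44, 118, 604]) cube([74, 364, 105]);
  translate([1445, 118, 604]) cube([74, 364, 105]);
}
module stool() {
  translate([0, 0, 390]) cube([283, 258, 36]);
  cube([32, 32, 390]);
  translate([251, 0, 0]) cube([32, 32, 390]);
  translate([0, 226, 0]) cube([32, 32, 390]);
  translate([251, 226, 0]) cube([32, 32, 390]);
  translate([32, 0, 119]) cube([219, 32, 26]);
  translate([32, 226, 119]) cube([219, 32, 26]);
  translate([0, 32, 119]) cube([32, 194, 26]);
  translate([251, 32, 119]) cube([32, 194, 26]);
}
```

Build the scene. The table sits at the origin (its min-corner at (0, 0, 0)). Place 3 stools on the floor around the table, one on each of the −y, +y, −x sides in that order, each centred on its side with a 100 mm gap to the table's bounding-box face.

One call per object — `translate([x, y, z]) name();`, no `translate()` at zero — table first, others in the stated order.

table();
translate([640, -358, 0]) stool();
translate([640, 700, 0]) stool();
translate([-383, 171, 0]) stool();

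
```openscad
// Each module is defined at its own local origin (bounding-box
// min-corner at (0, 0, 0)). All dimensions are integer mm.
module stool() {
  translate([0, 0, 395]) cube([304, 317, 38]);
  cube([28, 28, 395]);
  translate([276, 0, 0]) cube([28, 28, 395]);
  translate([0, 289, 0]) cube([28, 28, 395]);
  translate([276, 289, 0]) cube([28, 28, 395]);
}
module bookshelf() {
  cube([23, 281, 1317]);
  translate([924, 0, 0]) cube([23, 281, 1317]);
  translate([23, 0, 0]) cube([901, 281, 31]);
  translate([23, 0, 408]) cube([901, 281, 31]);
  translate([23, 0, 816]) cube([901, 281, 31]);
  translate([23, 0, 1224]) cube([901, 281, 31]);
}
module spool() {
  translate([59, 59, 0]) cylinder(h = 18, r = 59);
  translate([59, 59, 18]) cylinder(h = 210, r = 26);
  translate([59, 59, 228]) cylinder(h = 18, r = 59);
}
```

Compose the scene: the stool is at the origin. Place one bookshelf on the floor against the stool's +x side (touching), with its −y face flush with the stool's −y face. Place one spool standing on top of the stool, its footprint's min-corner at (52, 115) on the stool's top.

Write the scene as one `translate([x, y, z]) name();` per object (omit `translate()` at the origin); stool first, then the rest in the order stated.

stool();
translate([304, 0, 0]) bookshelf();
translate([52, 115, 433]) spool();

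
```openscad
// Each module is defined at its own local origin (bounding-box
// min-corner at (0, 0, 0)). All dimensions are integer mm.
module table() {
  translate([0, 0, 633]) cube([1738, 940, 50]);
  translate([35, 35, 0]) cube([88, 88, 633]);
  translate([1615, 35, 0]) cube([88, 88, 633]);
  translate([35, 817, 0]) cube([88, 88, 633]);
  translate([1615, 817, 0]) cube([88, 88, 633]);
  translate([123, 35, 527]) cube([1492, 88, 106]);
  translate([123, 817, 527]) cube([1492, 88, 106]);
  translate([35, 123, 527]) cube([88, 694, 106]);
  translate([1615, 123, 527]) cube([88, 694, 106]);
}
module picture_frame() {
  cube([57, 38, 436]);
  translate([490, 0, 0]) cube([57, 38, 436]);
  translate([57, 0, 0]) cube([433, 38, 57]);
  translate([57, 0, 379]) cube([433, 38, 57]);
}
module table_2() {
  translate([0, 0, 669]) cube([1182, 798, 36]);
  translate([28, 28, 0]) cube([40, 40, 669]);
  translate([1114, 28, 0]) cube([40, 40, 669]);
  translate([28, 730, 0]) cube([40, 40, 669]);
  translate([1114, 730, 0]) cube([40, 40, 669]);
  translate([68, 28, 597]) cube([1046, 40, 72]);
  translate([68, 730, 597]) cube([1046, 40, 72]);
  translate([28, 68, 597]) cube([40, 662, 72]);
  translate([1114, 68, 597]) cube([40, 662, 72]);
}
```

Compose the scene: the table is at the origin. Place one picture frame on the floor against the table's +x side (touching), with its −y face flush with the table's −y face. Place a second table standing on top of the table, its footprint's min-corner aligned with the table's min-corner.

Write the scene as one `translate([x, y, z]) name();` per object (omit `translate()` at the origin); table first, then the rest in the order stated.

table();
translate([1738, 0, 0]) picture_frame();
translate([0, 0, 683]) table_2();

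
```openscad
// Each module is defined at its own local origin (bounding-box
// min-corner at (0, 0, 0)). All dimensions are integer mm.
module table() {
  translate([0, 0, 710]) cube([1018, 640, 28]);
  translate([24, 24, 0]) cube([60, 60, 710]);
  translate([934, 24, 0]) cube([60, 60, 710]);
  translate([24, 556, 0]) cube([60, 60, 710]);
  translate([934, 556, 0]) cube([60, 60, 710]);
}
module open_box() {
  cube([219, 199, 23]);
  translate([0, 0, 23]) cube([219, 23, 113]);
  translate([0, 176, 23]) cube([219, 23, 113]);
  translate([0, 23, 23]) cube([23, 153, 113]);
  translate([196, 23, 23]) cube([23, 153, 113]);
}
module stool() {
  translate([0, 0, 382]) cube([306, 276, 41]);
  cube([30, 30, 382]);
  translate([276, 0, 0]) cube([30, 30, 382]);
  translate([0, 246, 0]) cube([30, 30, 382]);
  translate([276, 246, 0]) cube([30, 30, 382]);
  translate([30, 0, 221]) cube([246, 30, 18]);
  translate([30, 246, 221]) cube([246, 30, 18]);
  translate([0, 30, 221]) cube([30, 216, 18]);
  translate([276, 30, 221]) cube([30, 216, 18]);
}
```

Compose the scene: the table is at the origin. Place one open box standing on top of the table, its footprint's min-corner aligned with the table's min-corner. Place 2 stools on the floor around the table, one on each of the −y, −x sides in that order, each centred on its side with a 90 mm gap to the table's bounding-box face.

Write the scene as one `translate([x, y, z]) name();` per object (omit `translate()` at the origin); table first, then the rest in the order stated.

table();
translate([0, 0, 738]) open_box();
translate([356, -366, 0]) stool();
translate([-396, 182, 0]) stool();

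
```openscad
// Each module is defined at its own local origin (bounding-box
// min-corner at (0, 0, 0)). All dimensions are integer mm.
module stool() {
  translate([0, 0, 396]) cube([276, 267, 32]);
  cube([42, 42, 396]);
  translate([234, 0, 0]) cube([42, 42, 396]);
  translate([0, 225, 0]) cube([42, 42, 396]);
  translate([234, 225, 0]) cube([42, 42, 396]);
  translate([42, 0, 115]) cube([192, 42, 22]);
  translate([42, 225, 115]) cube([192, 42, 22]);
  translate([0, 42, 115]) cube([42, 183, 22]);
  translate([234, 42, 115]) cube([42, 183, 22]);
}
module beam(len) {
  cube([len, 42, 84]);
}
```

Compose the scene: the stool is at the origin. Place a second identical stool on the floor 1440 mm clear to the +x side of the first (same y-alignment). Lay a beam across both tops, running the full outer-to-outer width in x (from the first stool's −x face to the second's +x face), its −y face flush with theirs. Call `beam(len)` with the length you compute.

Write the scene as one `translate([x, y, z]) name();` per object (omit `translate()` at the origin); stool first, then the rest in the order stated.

stool();
translate([1716, 0, 0]) stool();
translate([0, 0, 428]) beam(1992);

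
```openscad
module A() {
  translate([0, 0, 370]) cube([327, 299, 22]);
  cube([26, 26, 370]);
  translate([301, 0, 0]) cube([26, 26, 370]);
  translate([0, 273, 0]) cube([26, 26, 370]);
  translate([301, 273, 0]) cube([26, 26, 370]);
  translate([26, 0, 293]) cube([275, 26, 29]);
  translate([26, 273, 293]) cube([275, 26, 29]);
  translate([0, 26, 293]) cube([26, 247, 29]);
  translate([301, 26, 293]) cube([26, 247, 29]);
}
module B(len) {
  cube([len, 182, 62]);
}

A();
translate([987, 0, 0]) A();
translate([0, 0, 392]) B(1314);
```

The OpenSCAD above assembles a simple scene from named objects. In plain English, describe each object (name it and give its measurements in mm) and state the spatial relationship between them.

A is a four-legged stool. The seat is 327×299 mm, 22 mm thick, top at z = 392 mm. It stands on four square legs, each 26×26 mm in cross-section, from z = 0 to the seat underside, each flush with a corner of the seat. Four stretchers, 26 mm wide and 29 mm tall, connect adjacent legs with their undersides at z = 293 mm, each running between the inner faces of the legs it joins and aligned with the legs' outer faces on the other axis.

B is a rectangular beam 1314 mm long (x), 182 mm deep (y), 62 mm thick (z).

The beam spans the tops of two stools placed 660 mm apart, resting at z = 392 mm.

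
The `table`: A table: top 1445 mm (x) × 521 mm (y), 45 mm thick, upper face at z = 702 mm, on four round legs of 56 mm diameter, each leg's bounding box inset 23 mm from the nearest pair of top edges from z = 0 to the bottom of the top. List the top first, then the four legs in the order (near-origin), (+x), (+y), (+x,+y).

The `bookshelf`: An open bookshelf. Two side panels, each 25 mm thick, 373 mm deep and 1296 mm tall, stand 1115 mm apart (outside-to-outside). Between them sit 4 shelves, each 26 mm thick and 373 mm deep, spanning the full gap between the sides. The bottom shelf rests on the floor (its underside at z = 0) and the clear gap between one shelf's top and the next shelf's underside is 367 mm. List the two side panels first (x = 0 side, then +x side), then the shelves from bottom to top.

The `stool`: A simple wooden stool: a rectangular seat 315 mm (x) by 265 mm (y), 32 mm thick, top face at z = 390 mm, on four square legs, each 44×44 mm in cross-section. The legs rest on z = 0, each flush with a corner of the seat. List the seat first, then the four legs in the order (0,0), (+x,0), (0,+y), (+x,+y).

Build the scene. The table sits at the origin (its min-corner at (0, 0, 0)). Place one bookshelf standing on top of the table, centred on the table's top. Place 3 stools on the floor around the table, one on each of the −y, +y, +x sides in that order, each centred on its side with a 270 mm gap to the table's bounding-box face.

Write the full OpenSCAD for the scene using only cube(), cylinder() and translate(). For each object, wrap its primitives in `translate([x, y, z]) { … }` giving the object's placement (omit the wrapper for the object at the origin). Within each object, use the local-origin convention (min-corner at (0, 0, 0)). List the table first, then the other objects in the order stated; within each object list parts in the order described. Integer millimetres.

translate([0, 0, 657]) cube([1445, 521, 45]);
translate([51, 51, 0]) cylinder(h = 657, r = 28);
translate([1394, 51, 0]) cylinder(h = 657, r = 28);
translate([51, 470, 0]) cylinder(h = 657, r = 28);
translate([1394, 470, 0]) cylinder(h = 657, r = 28);
translate([165, 74, 702]) {
  cube([25, 373, 1296]);
  translate([1090, 0, 0]) cube([25, 373, 1296]);
  translate([25, 0, 0]) cube([1065, 373, 26]);
  translate([25, 0, 393]) cube([1065, 373, 26]);
  translate([25, 0, 786]) cube([1065, 373, 26]);
  translate([25, 0, 1179]) cube([1065, 373, 26]);
}
translate([565, -535, 0]) {
  translate([0, 0, 358]) cube([315, 265, 32]);
  cube([44, 44, 358]);
  translate([271, 0, 0]) cube([44, 44, 358]);
  translate([0, 221, 0]) cube([44, 44, 358]);
  translate([271, 221, 0]) cube([44, 44, 358]);
}
translate([565, 791, 0]) {
  translate([0, 0, 358]) cube([315, 265, 32]);
  cube([44, 44, 358]);
  translate([271, 0, 0]) cube([44, 44, 358]);
  translate([0, 221, 0]) cube([44, 44, 358]);
  translate([271, 221, 0]) cube([44, 44, 358]);
}
translate([1715, 128, 0]) {
  translate([0, 0, 358]) cube([315, 265, 32]);
  cube([44, 44, 358]);
  translate([271, 0, 0]) cube([44, 44, 358]);
  translate([0, 221, 0]) cube([44, 44, 358]);
  translate([271, 221, 0]) cube([44, 44, 358]);
}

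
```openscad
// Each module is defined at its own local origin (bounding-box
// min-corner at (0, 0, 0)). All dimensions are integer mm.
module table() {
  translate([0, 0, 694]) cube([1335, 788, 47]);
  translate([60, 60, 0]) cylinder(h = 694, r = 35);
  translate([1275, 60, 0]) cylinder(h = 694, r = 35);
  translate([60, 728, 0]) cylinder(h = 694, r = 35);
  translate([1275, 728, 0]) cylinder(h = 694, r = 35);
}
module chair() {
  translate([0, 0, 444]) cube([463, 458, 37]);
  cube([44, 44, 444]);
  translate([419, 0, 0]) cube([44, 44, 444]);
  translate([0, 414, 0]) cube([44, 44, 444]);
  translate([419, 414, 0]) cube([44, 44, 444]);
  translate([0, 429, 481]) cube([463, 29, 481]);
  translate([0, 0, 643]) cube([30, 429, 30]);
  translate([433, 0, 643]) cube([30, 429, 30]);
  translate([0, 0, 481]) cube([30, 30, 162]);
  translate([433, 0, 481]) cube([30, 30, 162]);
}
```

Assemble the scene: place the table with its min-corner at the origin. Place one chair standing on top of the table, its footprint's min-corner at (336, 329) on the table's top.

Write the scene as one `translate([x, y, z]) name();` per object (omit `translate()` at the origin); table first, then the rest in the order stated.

table();
translate([336, 329, 741]) chair();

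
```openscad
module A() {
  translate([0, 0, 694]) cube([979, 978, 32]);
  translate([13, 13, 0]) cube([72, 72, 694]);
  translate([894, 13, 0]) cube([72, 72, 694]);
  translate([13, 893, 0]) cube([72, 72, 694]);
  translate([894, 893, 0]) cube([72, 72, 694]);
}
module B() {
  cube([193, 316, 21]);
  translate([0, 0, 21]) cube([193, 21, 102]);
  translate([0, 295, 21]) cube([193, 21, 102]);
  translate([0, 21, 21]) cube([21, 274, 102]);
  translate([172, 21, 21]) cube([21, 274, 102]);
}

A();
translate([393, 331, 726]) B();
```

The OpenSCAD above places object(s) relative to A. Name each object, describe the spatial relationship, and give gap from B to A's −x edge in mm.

A is a table. B is an open box. The open box is on top of the table, centred. The gap from the open box to the table's −x edge is 393 mm.

The open box's min-x is at 393; the table's min-x is 0; gap = 393 mm.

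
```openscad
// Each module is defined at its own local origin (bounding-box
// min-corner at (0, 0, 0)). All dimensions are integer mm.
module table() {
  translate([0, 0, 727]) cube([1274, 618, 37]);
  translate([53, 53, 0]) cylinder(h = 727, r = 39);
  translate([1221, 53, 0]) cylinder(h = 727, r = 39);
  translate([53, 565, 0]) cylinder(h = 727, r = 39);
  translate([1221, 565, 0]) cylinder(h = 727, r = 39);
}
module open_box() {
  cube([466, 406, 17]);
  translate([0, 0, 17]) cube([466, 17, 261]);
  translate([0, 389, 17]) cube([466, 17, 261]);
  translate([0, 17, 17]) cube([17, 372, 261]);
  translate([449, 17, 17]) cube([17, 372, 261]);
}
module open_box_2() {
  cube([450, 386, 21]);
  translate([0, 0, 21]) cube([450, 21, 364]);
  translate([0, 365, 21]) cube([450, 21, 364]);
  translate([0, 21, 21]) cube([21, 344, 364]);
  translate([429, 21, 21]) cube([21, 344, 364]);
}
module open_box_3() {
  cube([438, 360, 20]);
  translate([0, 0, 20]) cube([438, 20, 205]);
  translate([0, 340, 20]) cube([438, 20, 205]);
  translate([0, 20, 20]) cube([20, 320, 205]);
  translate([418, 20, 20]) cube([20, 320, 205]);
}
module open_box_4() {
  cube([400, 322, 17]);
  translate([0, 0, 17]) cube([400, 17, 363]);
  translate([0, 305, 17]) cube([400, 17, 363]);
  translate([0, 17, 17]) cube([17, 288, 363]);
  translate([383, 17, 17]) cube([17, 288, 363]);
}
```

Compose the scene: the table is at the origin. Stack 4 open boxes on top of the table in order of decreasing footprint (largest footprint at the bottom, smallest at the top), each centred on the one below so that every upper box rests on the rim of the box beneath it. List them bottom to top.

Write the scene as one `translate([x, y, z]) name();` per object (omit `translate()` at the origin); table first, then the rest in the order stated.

table();
translate([404, 106, 764]) open_box();
translate([412, 116, 1042]) open_box_2();
translate([418, 129, 1427]) open_box_3();
translate([437, 148, 1652]) open_box_4();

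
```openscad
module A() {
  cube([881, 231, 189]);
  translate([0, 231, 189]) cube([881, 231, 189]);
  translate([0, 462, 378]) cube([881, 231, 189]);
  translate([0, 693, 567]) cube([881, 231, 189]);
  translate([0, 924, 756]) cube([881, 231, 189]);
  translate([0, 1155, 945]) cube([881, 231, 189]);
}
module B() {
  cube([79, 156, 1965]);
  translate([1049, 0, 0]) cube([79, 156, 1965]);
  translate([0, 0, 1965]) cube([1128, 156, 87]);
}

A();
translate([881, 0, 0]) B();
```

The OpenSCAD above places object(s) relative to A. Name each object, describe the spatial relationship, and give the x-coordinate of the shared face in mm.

The staircase's +x face and the door frame's −x face are both at x = 881 mm.

A is a staircase. B is a door frame. The door frame is against the staircase's +x side, with their −y faces flush. The x-coordinate of the shared face is 881 mm.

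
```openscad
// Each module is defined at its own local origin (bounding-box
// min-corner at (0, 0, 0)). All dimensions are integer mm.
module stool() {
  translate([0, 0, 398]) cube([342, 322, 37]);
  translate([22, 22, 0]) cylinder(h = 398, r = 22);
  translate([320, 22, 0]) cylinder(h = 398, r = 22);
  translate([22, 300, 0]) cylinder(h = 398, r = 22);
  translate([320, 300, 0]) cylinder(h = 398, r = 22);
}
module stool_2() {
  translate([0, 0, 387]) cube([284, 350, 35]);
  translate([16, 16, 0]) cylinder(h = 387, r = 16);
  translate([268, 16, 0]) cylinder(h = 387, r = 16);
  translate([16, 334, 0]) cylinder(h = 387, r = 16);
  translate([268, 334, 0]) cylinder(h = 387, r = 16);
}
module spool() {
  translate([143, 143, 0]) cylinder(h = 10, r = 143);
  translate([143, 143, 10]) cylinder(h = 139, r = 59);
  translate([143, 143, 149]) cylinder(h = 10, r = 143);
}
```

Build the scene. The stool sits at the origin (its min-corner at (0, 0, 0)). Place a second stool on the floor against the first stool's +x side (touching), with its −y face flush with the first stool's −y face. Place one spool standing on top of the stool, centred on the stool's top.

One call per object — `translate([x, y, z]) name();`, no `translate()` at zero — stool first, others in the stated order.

stool();
translate([342, 0, 0]) stool_2();
translate([28, 18, 435]) spool();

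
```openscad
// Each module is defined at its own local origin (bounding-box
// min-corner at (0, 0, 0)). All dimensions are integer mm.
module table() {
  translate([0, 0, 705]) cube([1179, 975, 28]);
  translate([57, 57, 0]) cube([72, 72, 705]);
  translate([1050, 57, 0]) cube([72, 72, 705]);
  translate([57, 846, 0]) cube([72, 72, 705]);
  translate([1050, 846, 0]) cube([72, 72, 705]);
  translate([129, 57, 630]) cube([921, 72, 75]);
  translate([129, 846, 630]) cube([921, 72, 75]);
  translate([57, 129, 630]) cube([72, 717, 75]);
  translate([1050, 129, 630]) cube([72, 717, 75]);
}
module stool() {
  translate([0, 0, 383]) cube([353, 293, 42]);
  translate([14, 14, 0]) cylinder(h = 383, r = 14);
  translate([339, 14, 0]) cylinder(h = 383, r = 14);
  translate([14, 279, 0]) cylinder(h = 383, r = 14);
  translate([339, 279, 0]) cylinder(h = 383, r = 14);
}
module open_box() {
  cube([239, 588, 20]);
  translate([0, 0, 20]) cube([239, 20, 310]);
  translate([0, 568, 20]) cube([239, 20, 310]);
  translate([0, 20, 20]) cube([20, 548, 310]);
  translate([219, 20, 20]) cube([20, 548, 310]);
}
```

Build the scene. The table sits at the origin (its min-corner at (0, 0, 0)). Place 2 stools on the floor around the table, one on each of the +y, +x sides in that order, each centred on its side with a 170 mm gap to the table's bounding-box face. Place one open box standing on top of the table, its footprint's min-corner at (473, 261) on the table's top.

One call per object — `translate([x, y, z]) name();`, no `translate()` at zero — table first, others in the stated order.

table();
translate([413, 1145, 0]) stool();
translate([1349, 341, 0]) stool();
translate([473, 261, 733]) open_box();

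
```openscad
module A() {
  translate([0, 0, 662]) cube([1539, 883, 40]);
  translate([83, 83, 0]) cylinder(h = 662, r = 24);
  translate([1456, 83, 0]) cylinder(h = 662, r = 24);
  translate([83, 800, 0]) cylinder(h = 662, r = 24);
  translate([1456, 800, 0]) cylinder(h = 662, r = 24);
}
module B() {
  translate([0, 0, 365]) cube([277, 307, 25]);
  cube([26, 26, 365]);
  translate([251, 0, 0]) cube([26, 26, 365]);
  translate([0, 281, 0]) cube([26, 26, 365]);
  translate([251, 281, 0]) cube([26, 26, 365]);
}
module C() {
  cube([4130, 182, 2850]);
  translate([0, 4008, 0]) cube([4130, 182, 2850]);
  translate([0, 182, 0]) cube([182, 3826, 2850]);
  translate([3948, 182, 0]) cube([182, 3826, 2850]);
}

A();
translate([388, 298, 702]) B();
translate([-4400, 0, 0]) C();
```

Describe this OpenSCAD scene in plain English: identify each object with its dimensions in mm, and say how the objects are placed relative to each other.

A is a table: top 1539 mm (x) × 883 mm (y), 40 mm thick, upper face at z = 702 mm, on four round legs of 48 mm diameter, each leg's bounding box inset 59 mm from the nearest pair of top edges, running from z = 0 to the bottom of the top.

B is a four-legged stool. The seat is 277×307 mm, 25 mm thick, top at z = 390 mm. It stands on four square legs, each 26×26 mm in cross-section, from z = 0 to the seat underside, each flush with a corner of the seat.

C is the wall frame of a small rectangular building: four walls, each 2850 mm tall and 182 mm thick, enclosing a footprint 4130 mm (x) by 4190 mm (y) outside-to-outside, with no floor or roof. The front and back walls (the −y and +y sides) span the full width; the two side walls fit between them.

The stool is on top of the table. The house frame is on the floor beside the table on its −x side.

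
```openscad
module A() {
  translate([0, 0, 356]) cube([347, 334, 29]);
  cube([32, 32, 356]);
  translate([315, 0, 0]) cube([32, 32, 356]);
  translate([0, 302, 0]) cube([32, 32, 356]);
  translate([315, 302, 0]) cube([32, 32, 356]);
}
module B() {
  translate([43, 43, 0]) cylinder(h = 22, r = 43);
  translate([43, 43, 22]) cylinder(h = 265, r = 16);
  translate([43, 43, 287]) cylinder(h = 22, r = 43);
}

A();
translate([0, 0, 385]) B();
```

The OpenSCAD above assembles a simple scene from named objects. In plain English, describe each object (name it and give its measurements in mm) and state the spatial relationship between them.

A is a four-legged stool. The seat is a 347×334×29 mm slab whose top surface is at z = 385 mm; four square legs, each 32×32 mm in cross-section, run from the floor (z = 0) to the underside of the seat, each flush with a corner of the seat.

B is a spool: two coaxial disc flanges of radius 43 mm and thickness 22 mm, joined by a core cylinder of radius 16 mm and height 265 mm. The lower flange rests on z = 0 and the three cylinders share a vertical axis.

The spool is on top of the stool.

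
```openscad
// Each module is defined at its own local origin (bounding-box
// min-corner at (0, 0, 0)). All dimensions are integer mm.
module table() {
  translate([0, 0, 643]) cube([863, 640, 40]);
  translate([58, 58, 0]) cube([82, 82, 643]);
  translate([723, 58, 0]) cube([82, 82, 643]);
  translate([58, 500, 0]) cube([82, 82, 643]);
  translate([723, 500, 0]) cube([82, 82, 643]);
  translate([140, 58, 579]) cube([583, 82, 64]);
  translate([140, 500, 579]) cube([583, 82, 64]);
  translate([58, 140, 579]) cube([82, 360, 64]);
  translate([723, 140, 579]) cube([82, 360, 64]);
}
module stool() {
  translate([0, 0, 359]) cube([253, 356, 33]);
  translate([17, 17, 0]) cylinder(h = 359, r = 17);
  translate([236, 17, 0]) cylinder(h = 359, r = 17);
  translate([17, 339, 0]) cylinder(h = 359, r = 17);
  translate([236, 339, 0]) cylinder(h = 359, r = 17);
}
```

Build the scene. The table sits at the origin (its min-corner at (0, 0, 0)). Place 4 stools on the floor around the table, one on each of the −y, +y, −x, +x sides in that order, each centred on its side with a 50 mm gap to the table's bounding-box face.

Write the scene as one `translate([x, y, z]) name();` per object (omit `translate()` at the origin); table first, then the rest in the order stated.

table();
translate([305, -406, 0]) stool();
translate([305, 690, 0]) stool();
translate([-303, 142, 0]) stool();
translate([913, 142, 0]) stool();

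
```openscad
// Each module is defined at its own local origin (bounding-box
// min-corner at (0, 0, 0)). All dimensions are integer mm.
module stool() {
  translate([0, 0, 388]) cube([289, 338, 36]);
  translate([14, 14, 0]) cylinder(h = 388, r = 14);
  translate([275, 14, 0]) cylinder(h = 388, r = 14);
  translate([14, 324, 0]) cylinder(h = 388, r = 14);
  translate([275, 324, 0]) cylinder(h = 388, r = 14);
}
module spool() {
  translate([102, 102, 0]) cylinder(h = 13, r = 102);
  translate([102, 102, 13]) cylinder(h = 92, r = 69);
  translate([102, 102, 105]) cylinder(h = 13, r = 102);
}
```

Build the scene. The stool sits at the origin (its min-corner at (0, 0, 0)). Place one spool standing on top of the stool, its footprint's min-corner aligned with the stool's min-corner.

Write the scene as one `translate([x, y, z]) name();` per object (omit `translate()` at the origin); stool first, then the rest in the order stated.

stool();
translate([0, 0, 424]) spool();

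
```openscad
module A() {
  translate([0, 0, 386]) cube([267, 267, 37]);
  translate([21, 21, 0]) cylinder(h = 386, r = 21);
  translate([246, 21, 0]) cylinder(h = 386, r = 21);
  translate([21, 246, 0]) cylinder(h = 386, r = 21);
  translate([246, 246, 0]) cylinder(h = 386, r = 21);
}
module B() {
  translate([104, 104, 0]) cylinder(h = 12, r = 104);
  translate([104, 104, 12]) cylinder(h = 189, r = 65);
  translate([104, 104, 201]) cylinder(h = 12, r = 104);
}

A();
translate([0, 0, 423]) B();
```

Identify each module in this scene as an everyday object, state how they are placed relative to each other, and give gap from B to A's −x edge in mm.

The spool's min-x is at 0; the stool's min-x is 0; gap = 0 mm.

A is a stool. B is a spool. The spool is on top of the stool. The gap from the spool to the stool's −x edge is 0 mm.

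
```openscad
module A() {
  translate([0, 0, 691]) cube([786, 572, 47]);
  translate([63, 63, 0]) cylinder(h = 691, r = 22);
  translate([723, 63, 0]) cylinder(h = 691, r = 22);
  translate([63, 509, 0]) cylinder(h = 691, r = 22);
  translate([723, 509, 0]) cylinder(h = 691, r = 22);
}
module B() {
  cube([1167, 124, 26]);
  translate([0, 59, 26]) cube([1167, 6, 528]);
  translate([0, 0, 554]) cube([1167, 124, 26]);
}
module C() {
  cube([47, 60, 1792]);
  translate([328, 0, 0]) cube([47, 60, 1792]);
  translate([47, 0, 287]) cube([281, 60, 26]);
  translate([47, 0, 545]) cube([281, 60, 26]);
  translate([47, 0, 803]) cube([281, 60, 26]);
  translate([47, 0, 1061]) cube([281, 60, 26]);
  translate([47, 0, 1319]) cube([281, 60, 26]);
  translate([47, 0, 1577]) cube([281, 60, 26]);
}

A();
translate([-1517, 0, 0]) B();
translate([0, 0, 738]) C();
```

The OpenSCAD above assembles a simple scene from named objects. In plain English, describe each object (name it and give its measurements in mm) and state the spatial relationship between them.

A is a table with a 786×572 mm rectangular top, 47 mm thick, top surface at z = 738 mm, supported by four round legs of 44 mm diameter, each leg's bounding box inset 41 mm from the nearest pair of top edges, running from the floor.

B is an I-beam lying along x, 1167 mm long. Overall section height 580 mm. Two flanges 124 mm wide (y) and 26 mm thick, one on the floor and one at the top; a web 6 mm thick runs between them, centred on the flange width.

C is a wooden ladder with two side rails of 47×60 mm section and 1792 mm height, set 375 mm apart overall. Between them run 6 rectangular rungs (60 mm deep, 26 mm thick), front faces flush with the rails' −y face. The bottom of the first rung is 287 mm above the floor and each subsequent rung is 258 mm higher than the one below.

The I-beam is on the floor beside the table on its −x side. The ladder is on top of the table.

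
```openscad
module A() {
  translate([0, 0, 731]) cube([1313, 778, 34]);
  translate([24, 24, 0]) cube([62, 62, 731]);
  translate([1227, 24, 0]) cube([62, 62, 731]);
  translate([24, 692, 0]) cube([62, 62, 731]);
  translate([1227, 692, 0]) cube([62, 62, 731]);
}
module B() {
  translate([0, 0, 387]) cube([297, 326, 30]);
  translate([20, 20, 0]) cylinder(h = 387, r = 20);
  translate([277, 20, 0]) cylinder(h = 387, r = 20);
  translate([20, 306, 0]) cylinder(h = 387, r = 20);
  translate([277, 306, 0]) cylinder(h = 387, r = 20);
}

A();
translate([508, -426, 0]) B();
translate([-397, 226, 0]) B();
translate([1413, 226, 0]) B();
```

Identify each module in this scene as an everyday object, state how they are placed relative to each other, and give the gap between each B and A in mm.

A is a table. B is a stool. Three stools sit around the table at the −y, −x, +x sides. The gap between each stool and the table is 100 mm.

Each stool's nearest face is 100 mm from the table's bounding box.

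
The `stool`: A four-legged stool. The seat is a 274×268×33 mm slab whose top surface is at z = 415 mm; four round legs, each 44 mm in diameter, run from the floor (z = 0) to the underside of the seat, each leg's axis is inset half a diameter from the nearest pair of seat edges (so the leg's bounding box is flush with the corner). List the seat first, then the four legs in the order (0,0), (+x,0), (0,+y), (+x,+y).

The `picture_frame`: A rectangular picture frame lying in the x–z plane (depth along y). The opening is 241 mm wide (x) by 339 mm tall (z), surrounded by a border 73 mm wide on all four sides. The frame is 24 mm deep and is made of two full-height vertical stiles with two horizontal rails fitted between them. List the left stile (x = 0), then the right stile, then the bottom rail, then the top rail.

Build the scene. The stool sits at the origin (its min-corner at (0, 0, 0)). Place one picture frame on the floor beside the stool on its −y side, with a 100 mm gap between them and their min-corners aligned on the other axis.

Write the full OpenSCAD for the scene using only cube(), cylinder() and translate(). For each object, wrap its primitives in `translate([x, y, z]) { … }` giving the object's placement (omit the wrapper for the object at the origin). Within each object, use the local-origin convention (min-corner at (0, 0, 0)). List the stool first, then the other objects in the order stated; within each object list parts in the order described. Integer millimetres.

translate([0, 0, 382]) cube([274, 268, 33]);
translate([22, 22, 0]) cylinder(h = 382, r = 22);
translate([252, 22, 0]) cylinder(h = 382, r = 22);
translate([22, 246, 0]) cylinder(h = 382, r = 22);
translate([252, 246, 0]) cylinder(h = 382, r = 22);
translate([0, -124, 0]) {
  cube([73, 24, 485]);
  translate([314, 0, 0]) cube([73, 24, 485]);
  translate([73, 0, 0]) cube([241, 24, 73]);
  translate([73, 0, 412]) cube([241, 24, 73]);
}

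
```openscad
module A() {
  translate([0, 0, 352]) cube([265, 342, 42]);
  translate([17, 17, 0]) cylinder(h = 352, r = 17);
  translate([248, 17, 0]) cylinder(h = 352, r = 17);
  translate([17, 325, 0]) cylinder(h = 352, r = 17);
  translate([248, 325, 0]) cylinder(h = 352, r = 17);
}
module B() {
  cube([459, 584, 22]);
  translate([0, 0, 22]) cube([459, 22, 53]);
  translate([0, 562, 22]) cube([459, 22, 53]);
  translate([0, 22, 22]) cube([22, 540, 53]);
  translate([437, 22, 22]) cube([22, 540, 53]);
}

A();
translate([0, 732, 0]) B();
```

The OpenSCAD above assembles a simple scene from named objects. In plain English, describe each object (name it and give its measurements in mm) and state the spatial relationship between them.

A is a four-legged stool. The seat is 265×342 mm, 42 mm thick, top at z = 394 mm. It stands on four round legs, each 34 mm in diameter, from z = 0 to the seat underside, each leg's axis is inset half a diameter from the nearest pair of seat edges (so the leg's bounding box is flush with the corner).

B is an open-topped rectangular box: outside dimensions 459×584×75 mm, with a uniform wall and base thickness of 22 mm. The base is a full 459×584 slab on the floor; four walls sit on top of the base. The front and back walls (the −y and +y sides) span the full width; the two side walls fit between them.

The open box is on the floor beside the stool on its +y side.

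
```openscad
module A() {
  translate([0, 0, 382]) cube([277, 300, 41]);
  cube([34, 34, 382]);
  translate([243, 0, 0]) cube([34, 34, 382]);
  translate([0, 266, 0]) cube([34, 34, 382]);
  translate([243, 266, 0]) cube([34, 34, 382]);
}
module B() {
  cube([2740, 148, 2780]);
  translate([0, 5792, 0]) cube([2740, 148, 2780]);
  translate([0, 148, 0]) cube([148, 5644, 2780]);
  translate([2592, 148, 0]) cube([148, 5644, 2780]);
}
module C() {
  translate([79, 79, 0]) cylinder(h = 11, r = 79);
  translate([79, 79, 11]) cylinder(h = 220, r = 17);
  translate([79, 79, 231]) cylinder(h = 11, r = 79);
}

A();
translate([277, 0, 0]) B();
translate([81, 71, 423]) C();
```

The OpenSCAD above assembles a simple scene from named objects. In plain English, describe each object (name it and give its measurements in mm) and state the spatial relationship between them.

A is a four-legged stool. The seat is a 277×300×41 mm slab whose top surface is at z = 423 mm; four square legs, each 34×34 mm in cross-section, run from the floor (z = 0) to the underside of the seat, each flush with a corner of the seat.

B is a box-shaped house frame (walls only): outside footprint 2740×5940 mm, wall height 2780 mm, wall thickness 148 mm. The two y-facing walls run the full x-width; the two x-facing walls fit between the inner faces of the y-facing walls.

C is a spool: two coaxial disc flanges of radius 79 mm and thickness 11 mm, joined by a core cylinder of radius 17 mm and height 220 mm. The lower flange rests on z = 0 and the three cylinders share a vertical axis.

The house frame is against the stool's +x side, with their −y faces flush. The spool is on top of the stool.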